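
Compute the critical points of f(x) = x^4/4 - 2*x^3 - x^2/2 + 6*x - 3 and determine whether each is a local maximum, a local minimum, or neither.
f'(x) = x^3 - 6*x^2 - x + 6

Solve f'(x) = 0:
  Factor: x^3 - 6*x^2 - x + 6 = (x - 6)*(x - 1)*(x + 1) = 0.
  ⇒ x = -1, 1, 6

f''(x) = 3*x^2 - 12*x - 1
Second-derivative test at each critical point:
  f''(-1) = 14 > 0 → local minimum
  f''(1) = -10 < 0 → local maximum
  f''(6) = 35 > 0 → local minimum

Critical points: x = -1 (local minimum); x = 1 (local maximum); x = 6 (local minimum)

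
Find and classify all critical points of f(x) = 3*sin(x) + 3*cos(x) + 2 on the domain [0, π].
f'(x) = 3*sqrt(2)*cos(x + pi/4)

Solve f'(x) = 0 on [0, π]:
  f'(x) = 0 ⇔ 3*cos(x) = 3*sin(x) ⇔ tan(x) = 1, i.e. x = arctan(1) + nπ; keep the solutions lying in [0, π].
  ⇒ x = pi/4 ≈ 0.7854

f''(x) = -3*sqrt(2)*sin(x + pi/4)
Second-derivative test at each critical point:
  f''(0.7854) = -4.2426 < 0 → local maximum

Critical points: x = pi/4 ≈ 0.7854 (local maximum)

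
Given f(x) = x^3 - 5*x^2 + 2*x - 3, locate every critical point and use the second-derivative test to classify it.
f'(x) = 3*x^2 - 10*x + 2

Solve f'(x) = 0:
  3*x^2 - 10*x + 2 = 0 has no rational roots; quadratic formula: x = (10 ± √76)/6.
  ⇒ x = 5/3 - sqrt(19)/3 ≈ 0.2137, sqrt(19)/3 + 5/3 ≈ 3.1196

f''(x) = 6*x - 10
Second-derivative test at each critical point:
  f''(0.2137) = -8.7178 < 0 → local maximum
  f''(3.1196) = 8.7178 > 0 → local minimum

Critical points: x = 5/3 - sqrt(19)/3 ≈ 0.2137 (local maximum); x = sqrt(19)/3 + 5/3 ≈ 3.1196 (local minimum)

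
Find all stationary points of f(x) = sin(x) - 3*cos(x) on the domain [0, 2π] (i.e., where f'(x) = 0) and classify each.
f'(x) = 3*sin(x) + cos(x)

Solve f'(x) = 0 on [0, 2π]:
  f'(x) = 0 ⇔ cos(x) = -3*sin(x) ⇔ tan(x) = -1/3, i.e. x = arctan(-1/3) + nπ; keep the solutions lying in [0, 2π].
  ⇒ x = pi - atan(1/3) ≈ 2.8198, -atan(1/3) + 2*pi ≈ 5.9614

f''(x) = -sin(x) + 3*cos(x)
Second-derivative test at each critical point:
  f''(2.8198) = -3.1623 < 0 → local maximum
  f''(5.9614) = 3.1623 > 0 → local minimum

Critical points: x = pi - atan(1/3) ≈ 2.8198 (local maximum); x = -atan(1/3) + 2*pi ≈ 5.9614 (local minimum)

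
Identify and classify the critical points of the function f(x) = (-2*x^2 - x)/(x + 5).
f'(x) = (-2*x^2 - 20*x - 5)/(x^2 + 10*x + 25)

Solve f'(x) = 0:
  f'(x) = -(2*x^2 + 20*x + 5)/(x + 5)^2; the denominator is positive wherever f is defined, so f'(x) = 0 ⇔ -2*x^2 - 20*x - 5 = 0.
  2*x^2 + 20*x + 5 = 0 has no rational roots; quadratic formula: x = (-20 ± √360)/4.
  ⇒ x = -5 - 3*sqrt(10)/2 ≈ -9.7434, -5 + 3*sqrt(10)/2 ≈ -0.2566

f''(x) = -90/(x^3 + 15*x^2 + 75*x + 125)
Second-derivative test at each critical point:
  f''(-9.7434) = 0.8433 > 0 → local minimum
  f''(-0.2566) = -0.8433 < 0 → local maximum

Critical points: x = -5 - 3*sqrt(10)/2 ≈ -9.7434 (local minimum); x = -5 + 3*sqrt(10)/2 ≈ -0.2566 (local maximum)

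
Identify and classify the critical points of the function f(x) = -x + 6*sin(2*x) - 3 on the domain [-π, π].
f'(x) = 12*cos(2*x) - 1

Solve f'(x) = 0 on [-π, π]:
  f'(x) = 0 ⇔ cos(2*x) = 1/12, i.e. 2*x = ±arccos(1/12) + 2nπ; keep the solutions lying in [-π, π].
  ⇒ x = -pi + acos(1/12)/2 ≈ -2.3979, -acos(1/12)/2 ≈ -0.7437, acos(1/12)/2 ≈ 0.7437, pi - acos(1/12)/2 ≈ 2.3979

f''(x) = -24*sin(2*x)
Second-derivative test at each critical point:
  f''(-2.3979) = -23.9165 < 0 → local maximum
  f''(-0.7437) = 23.9165 > 0 → local minimum
  f''(0.7437) = -23.9165 < 0 → local maximum
  f''(2.3979) = 23.9165 > 0 → local minimum

Critical points: x = -pi + acos(1/12)/2 ≈ -2.3979 (local maximum); x = -acos(1/12)/2 ≈ -0.7437 (local minimum); x = acos(1/12)/2 ≈ 0.7437 (local maximum); x = pi - acos(1/12)/2 ≈ 2.3979 (local minimum)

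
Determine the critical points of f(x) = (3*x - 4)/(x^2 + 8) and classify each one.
f'(x) = (-3*x^2 + 8*x + 24)/(x^4 + 16*x^2 + 64)

Solve f'(x) = 0:
  f'(x) = -(3*x^2 - 8*x - 24)/(x^2 + 8)^2; the denominator is positive wherever f is defined, so f'(x) = 0 ⇔ -3*x^2 + 8*x + 24 = 0.
  3*x^2 - 8*x - 24 = 0 has no rational roots; quadratic formula: x = (8 ± √352)/6.
  ⇒ x = 4/3 - 2*sqrt(22)/3 ≈ -1.7936, 4/3 + 2*sqrt(22)/3 ≈ 4.4603

f''(x) = 2*(4*x^2*(3*x - 4) + (4 - 9*x)*(x^2 + 8))/(x^2 + 8)^3
Second-derivative test at each critical point:
  f''(-1.7936) = 0.1491 > 0 → local minimum
  f''(4.4603) = -0.0241 < 0 → local maximum

Critical points: x = 4/3 - 2*sqrt(22)/3 ≈ -1.7936 (local minimum); x = 4/3 + 2*sqrt(22)/3 ≈ 4.4603 (local maximum)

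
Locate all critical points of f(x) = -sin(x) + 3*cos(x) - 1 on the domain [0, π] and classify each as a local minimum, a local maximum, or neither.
f'(x) = -3*sin(x) - cos(x)

Solve f'(x) = 0 on [0, π]:
  f'(x) = 0 ⇔ -cos(x) = 3*sin(x) ⇔ tan(x) = -1/3, i.e. x = arctan(-1/3) + nπ; keep the solutions lying in [0, π].
  ⇒ x = pi - atan(1/3) ≈ 2.8198

f''(x) = sin(x) - 3*cos(x)
Second-derivative test at each critical point:
  f''(2.8198) = 3.1623 > 0 → local minimum

Critical points: x = pi - atan(1/3) ≈ 2.8198 (local minimum)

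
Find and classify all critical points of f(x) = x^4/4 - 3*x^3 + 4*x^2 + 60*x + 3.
f'(x) = x^3 - 9*x^2 + 8*x + 60

Solve f'(x) = 0:
  Factor: x^3 - 9*x^2 + 8*x + 60 = (x - 6)*(x - 5)*(x + 2) = 0.
  ⇒ x = -2, 5, 6

f''(x) = 3*x^2 - 18*x + 8
Second-derivative test at each critical point:
  f''(-2) = 56 > 0 → local minimum
  f''(5) = -7 < 0 → local maximum
  f''(6) = 8 > 0 → local minimum

Critical points: x = -2 (local minimum); x = 5 (local maximum); x = 6 (local minimum)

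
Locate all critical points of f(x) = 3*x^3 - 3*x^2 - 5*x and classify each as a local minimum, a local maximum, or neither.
f'(x) = 9*x^2 - 6*x - 5

Solve f'(x) = 0:
  9*x^2 - 6*x - 5 = 0 has no rational roots; quadratic formula: x = (6 ± √216)/18.
  ⇒ x = 1/3 - sqrt(6)/3 ≈ -0.4832, 1/3 + sqrt(6)/3 ≈ 1.1498

f''(x) = 18*x - 6
Second-derivative test at each critical point:
  f''(-0.4832) = -14.6969 < 0 → local maximum
  f''(1.1498) = 14.6969 > 0 → local minimum

Critical points: x = 1/3 - sqrt(6)/3 ≈ -0.4832 (local maximum); x = 1/3 + sqrt(6)/3 ≈ 1.1498 (local minimum)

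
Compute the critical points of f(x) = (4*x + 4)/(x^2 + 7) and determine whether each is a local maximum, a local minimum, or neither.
f'(x) = 4*(x^2 - 2*x*(x + 1) + 7)/(x^2 + 7)^2

Solve f'(x) = 0:
  f'(x) = -4*(x^2 + 2*x - 7)/(x^2 + 7)^2; the denominator is positive wherever f is defined, so f'(x) = 0 ⇔ -4*x^2 - 8*x + 28 = 0.
  Factor: -4*x^2 - 8*x + 28 = -4*(x^2 + 2*x - 7); x^2 + 2*x - 7 = 0 has no rational roots; quadratic formula: x = (-2 ± √32)/2.
  ⇒ x = -2*sqrt(2) - 1 ≈ -3.8284, -1 + 2*sqrt(2) ≈ 1.8284

f''(x) = 8*(4*x^2*(x + 1) - (3*x + 1)*(x^2 + 7))/(x^2 + 7)^3
Second-derivative test at each critical point:
  f''(-3.8284) = 0.0482 > 0 → local minimum
  f''(1.8284) = -0.2115 < 0 → local maximum

Critical points: x = -2*sqrt(2) - 1 ≈ -3.8284 (local minimum); x = -1 + 2*sqrt(2) ≈ 1.8284 (local maximum)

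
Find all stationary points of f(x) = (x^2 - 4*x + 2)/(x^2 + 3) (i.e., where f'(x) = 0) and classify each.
f'(x) = 2*(2*x^2 + x - 6)/(x^4 + 6*x^2 + 9)

Solve f'(x) = 0:
  f'(x) = 2*(x + 2)*(2*x - 3)/(x^2 + 3)^2; the denominator is positive wherever f is defined, so f'(x) = 0 ⇔ 4*x^2 + 2*x - 12 = 0.
  Factor: 4*x^2 + 2*x - 12 = 2*(x + 2)*(2*x - 3) = 0.
  ⇒ x = -2, 3/2

f''(x) = 2*(-4*x^3 - 3*x^2 + 36*x + 3)/(x^6 + 9*x^4 + 27*x^2 + 27)
Second-derivative test at each critical point:
  f''(-2) = -2/7 < 0 → local maximum
  f''(3/2) = 32/63 > 0 → local minimum

Critical points: x = -2 (local maximum); x = 3/2 (local minimum)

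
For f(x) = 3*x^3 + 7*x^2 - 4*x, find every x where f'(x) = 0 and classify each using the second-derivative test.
f'(x) = 9*x^2 + 14*x - 4

Solve f'(x) = 0:
  9*x^2 + 14*x - 4 = 0 has no rational roots; quadratic formula: x = (-14 ± √340)/18.
  ⇒ x = -sqrt(85)/9 - 7/9 ≈ -1.8022, -7/9 + sqrt(85)/9 ≈ 0.2466

f''(x) = 18*x + 14
Second-derivative test at each critical point:
  f''(-1.8022) = -18.4391 < 0 → local maximum
  f''(0.2466) = 18.4391 > 0 → local minimum

Critical points: x = -sqrt(85)/9 - 7/9 ≈ -1.8022 (local maximum); x = -7/9 + sqrt(85)/9 ≈ 0.2466 (local minimum)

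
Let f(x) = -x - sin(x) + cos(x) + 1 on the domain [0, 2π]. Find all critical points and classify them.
f'(x) = -sqrt(2)*sin(x + pi/4) - 1

Solve f'(x) = 0 on [0, 2π]:
  f'(x) = 0 ⇔ -sin(x) - cos(x) = 1. Write the left side as R·cos(x + φ) with R = √((-1)² + 1²) = sqrt(2), cos φ = -sqrt(2)/2, sin φ = sqrt(2)/2; then cos(x + φ) = sqrt(2)/2. Solve for x and keep the solutions lying in [0, 2π].
  ⇒ x = pi ≈ 3.1416, 3*pi/2 ≈ 4.7124

f''(x) = sin(x) - cos(x)
Second-derivative test at each critical point:
  f''(3.1416) = 1 > 0 → local minimum
  f''(4.7124) = -1 < 0 → local maximum

Critical points: x = pi ≈ 3.1416 (local minimum); x = 3*pi/2 ≈ 4.7124 (local maximum)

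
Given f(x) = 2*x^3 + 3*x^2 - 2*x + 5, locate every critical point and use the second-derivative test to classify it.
f'(x) = 6*x^2 + 6*x - 2

Solve f'(x) = 0:
  Factor: 6*x^2 + 6*x - 2 = 2*(3*x^2 + 3*x - 1); 3*x^2 + 3*x - 1 = 0 has no rational roots; quadratic formula: x = (-3 ± √21)/6.
  ⇒ x = -sqrt(21)/6 - 1/2 ≈ -1.2638, -1/2 + sqrt(21)/6 ≈ 0.2638

f''(x) = 12*x + 6
Second-derivative test at each critical point:
  f''(-1.2638) = -9.1652 < 0 → local maximum
  f''(0.2638) = 9.1652 > 0 → local minimum

Critical points: x = -sqrt(21)/6 - 1/2 ≈ -1.2638 (local maximum); x = -1/2 + sqrt(21)/6 ≈ 0.2638 (local minimum)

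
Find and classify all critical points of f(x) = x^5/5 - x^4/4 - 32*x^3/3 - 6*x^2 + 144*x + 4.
f'(x) = x^4 - x^3 - 32*x^2 - 12*x + 144

Solve f'(x) = 0:
  Factor: x^4 - x^3 - 32*x^2 - 12*x + 144 = (x - 6)*(x - 2)*(x + 3)*(x + 4) = 0.
  ⇒ x = -4, -3, 2, 6

f''(x) = 4*x^3 - 3*x^2 - 64*x - 12
Second-derivative test at each critical point:
  f''(-4) = -60 < 0 → local maximum
  f''(-3) = 45 > 0 → local minimum
  f''(2) = -120 < 0 → local maximum
  f''(6) = 360 > 0 → local minimum

Critical points: x = -4 (local maximum); x = -3 (local minimum); x = 2 (local maximum); x = 6 (local minimum)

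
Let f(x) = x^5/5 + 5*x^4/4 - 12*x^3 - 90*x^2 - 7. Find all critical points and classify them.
f'(x) = x*(x^3 + 5*x^2 - 36*x - 180)

Solve f'(x) = 0:
  Factor: x^4 + 5*x^3 - 36*x^2 - 180*x = x*(x - 6)*(x + 5)*(x + 6) = 0.
  ⇒ x = -6, -5, 0, 6

f''(x) = 4*x^3 + 15*x^2 - 72*x - 180
Second-derivative test at each critical point:
  f''(-6) = -72 < 0 → local maximum
  f''(-5) = 55 > 0 → local minimum
  f''(0) = -180 < 0 → local maximum
  f''(6) = 792 > 0 → local minimum

Critical points: x = -6 (local maximum); x = -5 (local minimum); x = 0 (local maximum); x = 6 (local minimum)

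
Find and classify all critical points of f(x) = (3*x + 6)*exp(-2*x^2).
f'(x) = 3*(-4*x*(x + 2) + 1)*exp(-2*x^2)

Solve f'(x) = 0:
  f'(x) = (-12*x^2 - 24*x + 3)·exp(-2*x^2) and exp(-2*x^2) > 0 for every x, so f'(x) = 0 ⇔ -12*x^2 - 24*x + 3 = 0.
  Factor: -12*x^2 - 24*x + 3 = -3*(4*x^2 + 8*x - 1); 4*x^2 + 8*x - 1 = 0 has no rational roots; quadratic formula: x = (-8 ± √80)/8.
  ⇒ x = -sqrt(5)/2 - 1 ≈ -2.1180, -1 + sqrt(5)/2 ≈ 0.1180

f''(x) = 12*(4*x^2*(x + 2) - 3*x - 2)*exp(-2*x^2)
Second-derivative test at each critical point:
  f''(-2.1180) = 0.0034 > 0 → local minimum
  f''(0.1180) = -26.0955 < 0 → local maximum

Critical points: x = -sqrt(5)/2 - 1 ≈ -2.1180 (local minimum); x = -1 + sqrt(5)/2 ≈ 0.1180 (local maximum)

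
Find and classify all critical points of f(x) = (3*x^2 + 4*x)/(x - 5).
f'(x) = (3*x^2 - 30*x - 20)/(x^2 - 10*x + 25)

Solve f'(x) = 0:
  f'(x) = (3*x^2 - 30*x - 20)/(x - 5)^2; the denominator is positive wherever f is defined, so f'(x) = 0 ⇔ 3*x^2 - 30*x - 20 = 0.
  3*x^2 - 30*x - 20 = 0 has no rational roots; quadratic formula: x = (30 ± √1140)/6.
  ⇒ x = 5 - sqrt(285)/3 ≈ -0.6273, 5 + sqrt(285)/3 ≈ 10.6273

f''(x) = 190/(x^3 - 15*x^2 + 75*x - 125)
Second-derivative test at each critical point:
  f''(-0.6273) = -1.0662 < 0 → local maximum
  f''(10.6273) = 1.0662 > 0 → local minimum

Critical points: x = 5 - sqrt(285)/3 ≈ -0.6273 (local maximum); x = 5 + sqrt(285)/3 ≈ 10.6273 (local minimum)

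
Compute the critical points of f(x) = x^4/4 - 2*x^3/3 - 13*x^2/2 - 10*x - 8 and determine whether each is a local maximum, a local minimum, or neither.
f'(x) = x^3 - 2*x^2 - 13*x - 10

Solve f'(x) = 0:
  Factor: x^3 - 2*x^2 - 13*x - 10 = (x - 5)*(x + 1)*(x + 2) = 0.
  ⇒ x = -2, -1, 5

f''(x) = 3*x^2 - 4*x - 13
Second-derivative test at each critical point:
  f''(-2) = 7 > 0 → local minimum
  f''(-1) = -6 < 0 → local maximum
  f''(5) = 42 > 0 → local minimum

Critical points: x = -2 (local minimum); x = -1 (local maximum); x = 5 (local minimum)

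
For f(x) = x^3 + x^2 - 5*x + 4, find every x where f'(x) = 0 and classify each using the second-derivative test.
f'(x) = 3*x^2 + 2*x - 5

Solve f'(x) = 0:
  Factor: 3*x^2 + 2*x - 5 = (x - 1)*(3*x + 5) = 0.
  ⇒ x = -5/3, 1

f''(x) = 6*x + 2
Second-derivative test at each critical point:
  f''(-5/3) = -8 < 0 → local maximum
  f''(1) = 8 > 0 → local minimum

Critical points: x = -5/3 (local maximum); x = 1 (local minimum)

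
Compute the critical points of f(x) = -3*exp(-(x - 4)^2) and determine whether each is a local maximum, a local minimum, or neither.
f'(x) = 6*(x - 4)*exp(-(x - 4)^2)

Solve f'(x) = 0:
  f'(x) = (6*x - 24)·exp(-(x - 4)^2) and exp(-(x - 4)^2) > 0 for every x, so f'(x) = 0 ⇔ 6*x - 24 = 0.
  Factor: 6*x - 24 = 6*(x - 4) = 0.
  ⇒ x = 4

f''(x) = 6*(1 - 2*(x - 4)^2)*exp(-(x - 4)^2)
Second-derivative test at each critical point:
  f''(4) = 6 > 0 → local minimum

Critical points: x = 4 (local minimum)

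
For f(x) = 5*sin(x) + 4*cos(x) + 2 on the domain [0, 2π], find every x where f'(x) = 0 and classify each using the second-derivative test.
f'(x) = -4*sin(x) + 5*cos(x)

Solve f'(x) = 0 on [0, 2π]:
  f'(x) = 0 ⇔ 5*cos(x) = 4*sin(x) ⇔ tan(x) = 5/4, i.e. x = arctan(5/4) + nπ; keep the solutions lying in [0, 2π].
  ⇒ x = atan(5/4) ≈ 0.8961, atan(5/4) + pi ≈ 4.0376

f''(x) = -5*sin(x) - 4*cos(x)
Second-derivative test at each critical point:
  f''(0.8961) = -6.4031 < 0 → local maximum
  f''(4.0376) = 6.4031 > 0 → local minimum

Critical points: x = atan(5/4) ≈ 0.8961 (local maximum); x = atan(5/4) + pi ≈ 4.0376 (local minimum)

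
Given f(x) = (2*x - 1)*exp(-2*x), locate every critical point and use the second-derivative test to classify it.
f'(x) = 4*(1 - x)*exp(-2*x)

Solve f'(x) = 0:
  f'(x) = (4 - 4*x)·exp(-2*x) and exp(-2*x) > 0 for every x, so f'(x) = 0 ⇔ 4 - 4*x = 0.
  Factor: 4 - 4*x = -4*(x - 1) = 0.
  ⇒ x = 1

f''(x) = 4*(2*x - 3)*exp(-2*x)
Second-derivative test at each critical point:
  f''(1) = -0.5413 < 0 → local maximum

Critical points: x = 1 (local maximum)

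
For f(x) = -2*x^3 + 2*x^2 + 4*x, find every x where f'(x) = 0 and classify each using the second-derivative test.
f'(x) = -6*x^2 + 4*x + 4

Solve f'(x) = 0:
  Factor: -6*x^2 + 4*x + 4 = -2*(3*x^2 - 2*x - 2); 3*x^2 - 2*x - 2 = 0 has no rational roots; quadratic formula: x = (2 ± √28)/6.
  ⇒ x = 1/3 - sqrt(7)/3 ≈ -0.5486, 1/3 + sqrt(7)/3 ≈ 1.2153

f''(x) = 4 - 12*x
Second-derivative test at each critical point:
  f''(-0.5486) = 10.5830 > 0 → local minimum
  f''(1.2153) = -10.5830 < 0 → local maximum

Critical points: x = 1/3 - sqrt(7)/3 ≈ -0.5486 (local minimum); x = 1/3 + sqrt(7)/3 ≈ 1.2153 (local maximum)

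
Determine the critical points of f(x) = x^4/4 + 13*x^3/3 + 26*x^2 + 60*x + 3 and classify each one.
f'(x) = x^3 + 13*x^2 + 52*x + 60

Solve f'(x) = 0:
  Factor: x^3 + 13*x^2 + 52*x + 60 = (x + 2)*(x + 5)*(x + 6) = 0.
  ⇒ x = -6, -5, -2

f''(x) = 3*x^2 + 26*x + 52
Second-derivative test at each critical point:
  f''(-6) = 4 > 0 → local minimum
  f''(-5) = -3 < 0 → local maximum
  f''(-2) = 12 > 0 → local minimum

Critical points: x = -6 (local minimum); x = -5 (local maximum); x = -2 (local minimum)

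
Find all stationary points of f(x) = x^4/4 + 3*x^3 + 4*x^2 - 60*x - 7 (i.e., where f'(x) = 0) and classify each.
f'(x) = x^3 + 9*x^2 + 8*x - 60

Solve f'(x) = 0:
  Factor: x^3 + 9*x^2 + 8*x - 60 = (x - 2)*(x + 5)*(x + 6) = 0.
  ⇒ x = -6, -5, 2

f''(x) = 3*x^2 + 18*x + 8
Second-derivative test at each critical point:
  f''(-6) = 8 > 0 → local minimum
  f''(-5) = -7 < 0 → local maximum
  f''(2) = 56 > 0 → local minimum

Critical points: x = -6 (local minimum); x = -5 (local maximum); x = 2 (local minimum)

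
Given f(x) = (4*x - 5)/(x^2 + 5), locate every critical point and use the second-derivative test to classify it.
f'(x) = 2*(-2*x^2 + 5*x + 10)/(x^4 + 10*x^2 + 25)

Solve f'(x) = 0:
  f'(x) = -2*(2*x^2 - 5*x - 10)/(x^2 + 5)^2; the denominator is positive wherever f is defined, so f'(x) = 0 ⇔ -4*x^2 + 10*x + 20 = 0.
  Factor: -4*x^2 + 10*x + 20 = -2*(2*x^2 - 5*x - 10); 2*x^2 - 5*x - 10 = 0 has no rational roots; quadratic formula: x = (5 ± √105)/4.
  ⇒ x = 5/4 - sqrt(105)/4 ≈ -1.3117, 5/4 + sqrt(105)/4 ≈ 3.8117

f''(x) = 2*(4*x^2*(4*x - 5) + (5 - 12*x)*(x^2 + 5))/(x^2 + 5)^3
Second-derivative test at each critical point:
  f''(-1.3117) = 0.4537 > 0 → local minimum
  f''(3.8117) = -0.0537 < 0 → local maximum

Critical points: x = 5/4 - sqrt(105)/4 ≈ -1.3117 (local minimum); x = 5/4 + sqrt(105)/4 ≈ 3.8117 (local maximum)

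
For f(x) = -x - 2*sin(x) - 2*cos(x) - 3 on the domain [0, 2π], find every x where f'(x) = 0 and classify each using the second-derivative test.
f'(x) = -2*sqrt(2)*cos(x + pi/4) - 1

Solve f'(x) = 0 on [0, 2π]:
  f'(x) = 0 ⇔ 2*sin(x) - 2*cos(x) = 1. Write the left side as R·cos(x + φ) with R = √((-2)² + (-2)²) = 2*sqrt(2), cos φ = -sqrt(2)/2, sin φ = -sqrt(2)/2; then cos(x + φ) = sqrt(2)/4. Solve for x and keep the solutions lying in [0, 2π].
  ⇒ x = atan((1 + sqrt(7))/(-1 + sqrt(7))) ≈ 1.1468, atan((1 - sqrt(7))/(-sqrt(7) - 1)) + pi ≈ 3.5656

f''(x) = 2*sqrt(2)*sin(x + pi/4)
Second-derivative test at each critical point:
  f''(1.1468) = 2.6458 > 0 → local minimum
  f''(3.5656) = -2.6458 < 0 → local maximum

Critical points: x = atan((1 + sqrt(7))/(-1 + sqrt(7))) ≈ 1.1468 (local minimum); x = atan((1 - sqrt(7))/(-sqrt(7) - 1)) + pi ≈ 3.5656 (local maximum)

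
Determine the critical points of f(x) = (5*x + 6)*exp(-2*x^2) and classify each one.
f'(x) = (-4*x*(5*x + 6) + 5)*exp(-2*x^2)

Solve f'(x) = 0:
  f'(x) = (-20*x^2 - 24*x + 5)·exp(-2*x^2) and exp(-2*x^2) > 0 for every x, so f'(x) = 0 ⇔ -20*x^2 - 24*x + 5 = 0.
  20*x^2 + 24*x - 5 = 0 has no rational roots; quadratic formula: x = (-24 ± √976)/40.
  ⇒ x = -sqrt(61)/10 - 3/5 ≈ -1.3810, -3/5 + sqrt(61)/10 ≈ 0.1810

f''(x) = 4*(4*x^2*(5*x + 6) - 15*x - 6)*exp(-2*x^2)
Second-derivative test at each critical point:
  f''(-1.3810) = 0.6889 > 0 → local minimum
  f''(0.1810) = -29.2591 < 0 → local maximum

Critical points: x = -sqrt(61)/10 - 3/5 ≈ -1.3810 (local minimum); x = -3/5 + sqrt(61)/10 ≈ 0.1810 (local maximum)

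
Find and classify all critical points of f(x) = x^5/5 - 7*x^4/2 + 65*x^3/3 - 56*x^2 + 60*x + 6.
f'(x) = x^4 - 14*x^3 + 65*x^2 - 112*x + 60

Solve f'(x) = 0:
  Factor: x^4 - 14*x^3 + 65*x^2 - 112*x + 60 = (x - 6)*(x - 5)*(x - 2)*(x - 1) = 0.
  ⇒ x = 1, 2, 5, 6

f''(x) = 4*x^3 - 42*x^2 + 130*x - 112
Second-derivative test at each critical point:
  f''(1) = -20 < 0 → local maximum
  f''(2) = 12 > 0 → local minimum
  f''(5) = -12 < 0 → local maximum
  f''(6) = 20 > 0 → local minimum

Critical points: x = 1 (local maximum); x = 2 (local minimum); x = 5 (local maximum); x = 6 (local minimum)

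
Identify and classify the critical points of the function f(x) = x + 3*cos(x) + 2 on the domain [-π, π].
f'(x) = 1 - 3*sin(x)

Solve f'(x) = 0 on [-π, π]:
  f'(x) = 0 ⇔ sin(x) = 1/3, i.e. x = arcsin(1/3) + 2nπ or x = π − arcsin(1/3) + 2nπ; keep the solutions lying in [-π, π].
  ⇒ x = asin(1/3) ≈ 0.3398, pi - asin(1/3) ≈ 2.8018

f''(x) = -3*cos(x)
Second-derivative test at each critical point:
  f''(0.3398) = -2.8284 < 0 → local maximum
  f''(2.8018) = 2.8284 > 0 → local minimum

Critical points: x = asin(1/3) ≈ 0.3398 (local maximum); x = pi - asin(1/3) ≈ 2.8018 (local minimum)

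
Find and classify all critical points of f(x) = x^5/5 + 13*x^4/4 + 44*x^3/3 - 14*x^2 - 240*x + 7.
f'(x) = x^4 + 13*x^3 + 44*x^2 - 28*x - 240

Solve f'(x) = 0:
  Factor: x^4 + 13*x^3 + 44*x^2 - 28*x - 240 = (x - 2)*(x + 4)*(x + 5)*(x + 6) = 0.
  ⇒ x = -6, -5, -4, 2

f''(x) = 4*x^3 + 39*x^2 + 88*x - 28
Second-derivative test at each critical point:
  f''(-6) = -16 < 0 → local maximum
  f''(-5) = 7 > 0 → local minimum
  f''(-4) = -12 < 0 → local maximum
  f''(2) = 336 > 0 → local minimum

Critical points: x = -6 (local maximum); x = -5 (local minimum); x = -4 (local maximum); x = 2 (local minimum)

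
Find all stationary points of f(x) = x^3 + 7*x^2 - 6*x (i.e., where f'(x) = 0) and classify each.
f'(x) = 3*x^2 + 14*x - 6

Solve f'(x) = 0:
  3*x^2 + 14*x - 6 = 0 has no rational roots; quadratic formula: x = (-14 ± √268)/6.
  ⇒ x = -sqrt(67)/3 - 7/3 ≈ -5.0618, -7/3 + sqrt(67)/3 ≈ 0.3951

f''(x) = 6*x + 14
Second-derivative test at each critical point:
  f''(-5.0618) = -16.3707 < 0 → local maximum
  f''(0.3951) = 16.3707 > 0 → local minimum

Critical points: x = -sqrt(67)/3 - 7/3 ≈ -5.0618 (local maximum); x = -7/3 + sqrt(67)/3 ≈ 0.3951 (local minimum)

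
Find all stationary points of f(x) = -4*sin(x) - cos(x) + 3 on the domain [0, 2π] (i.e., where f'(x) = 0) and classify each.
f'(x) = sin(x) - 4*cos(x)

Solve f'(x) = 0 on [0, 2π]:
  f'(x) = 0 ⇔ -4*cos(x) = -sin(x) ⇔ tan(x) = 4, i.e. x = arctan(4) + nπ; keep the solutions lying in [0, 2π].
  ⇒ x = atan(4) ≈ 1.3258, atan(4) + pi ≈ 4.4674

f''(x) = 4*sin(x) + cos(x)
Second-derivative test at each critical point:
  f''(1.3258) = 4.1231 > 0 → local minimum
  f''(4.4674) = -4.1231 < 0 → local maximum

Critical points: x = atan(4) ≈ 1.3258 (local minimum); x = atan(4) + pi ≈ 4.4674 (local maximum)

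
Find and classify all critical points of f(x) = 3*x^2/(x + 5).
f'(x) = 3*x*(x + 10)/(x^2 + 10*x + 25)

Solve f'(x) = 0:
  f'(x) = 3*x*(x + 10)/(x + 5)^2; the denominator is positive wherever f is defined, so f'(x) = 0 ⇔ 3*x^2 + 30*x = 0.
  Factor: 3*x^2 + 30*x = 3*x*(x + 10) = 0.
  ⇒ x = -10, 0

f''(x) = 150/(x^3 + 15*x^2 + 75*x + 125)
Second-derivative test at each critical point:
  f''(-10) = -6/5 < 0 → local maximum
  f''(0) = 6/5 > 0 → local minimum

Critical points: x = -10 (local maximum); x = 0 (local minimum)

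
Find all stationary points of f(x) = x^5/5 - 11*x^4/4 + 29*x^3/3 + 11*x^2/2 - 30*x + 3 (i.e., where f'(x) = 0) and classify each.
f'(x) = x^4 - 11*x^3 + 29*x^2 + 11*x - 30

Solve f'(x) = 0:
  Factor: x^4 - 11*x^3 + 29*x^2 + 11*x - 30 = (x - 6)*(x - 5)*(x - 1)*(x + 1) = 0.
  ⇒ x = -1, 1, 5, 6

f''(x) = 4*x^3 - 33*x^2 + 58*x + 11
Second-derivative test at each critical point:
  f''(-1) = -84 < 0 → local maximum
  f''(1) = 40 > 0 → local minimum
  f''(5) = -24 < 0 → local maximum
  f''(6) = 35 > 0 → local minimum

Critical points: x = -1 (local maximum); x = 1 (local minimum); x = 5 (local maximum); x = 6 (local minimum)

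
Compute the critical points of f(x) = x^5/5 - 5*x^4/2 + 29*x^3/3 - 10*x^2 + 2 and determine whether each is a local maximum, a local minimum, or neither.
f'(x) = x*(x^3 - 10*x^2 + 29*x - 20)

Solve f'(x) = 0:
  Factor: x^4 - 10*x^3 + 29*x^2 - 20*x = x*(x - 5)*(x - 4)*(x - 1) = 0.
  ⇒ x = 0, 1, 4, 5

f''(x) = 4*x^3 - 30*x^2 + 58*x - 20
Second-derivative test at each critical point:
  f''(0) = -20 < 0 → local maximum
  f''(1) = 12 > 0 → local minimum
  f''(4) = -12 < 0 → local maximum
  f''(5) = 20 > 0 → local minimum

Critical points: x = 0 (local maximum); x = 1 (local minimum); x = 4 (local maximum); x = 5 (local minimum)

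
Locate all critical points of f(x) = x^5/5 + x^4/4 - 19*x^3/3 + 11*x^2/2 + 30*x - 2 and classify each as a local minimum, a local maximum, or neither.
f'(x) = x^4 + x^3 - 19*x^2 + 11*x + 30

Solve f'(x) = 0:
  Factor: x^4 + x^3 - 19*x^2 + 11*x + 30 = (x - 3)*(x - 2)*(x + 1)*(x + 5) = 0.
  ⇒ x = -5, -1, 2, 3

f''(x) = 4*x^3 + 3*x^2 - 38*x + 11
Second-derivative test at each critical point:
  f''(-5) = -224 < 0 → local maximum
  f''(-1) = 48 > 0 → local minimum
  f''(2) = -21 < 0 → local maximum
  f''(3) = 32 > 0 → local minimum

Critical points: x = -5 (local maximum); x = -1 (local minimum); x = 2 (local maximum); x = 3 (local minimum)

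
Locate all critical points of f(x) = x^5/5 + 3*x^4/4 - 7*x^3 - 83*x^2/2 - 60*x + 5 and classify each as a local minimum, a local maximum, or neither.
f'(x) = x^4 + 3*x^3 - 21*x^2 - 83*x - 60

Solve f'(x) = 0:
  Factor: x^4 + 3*x^3 - 21*x^2 - 83*x - 60 = (x - 5)*(x + 1)*(x + 3)*(x + 4) = 0.
  ⇒ x = -4, -3, -1, 5

f''(x) = 4*x^3 + 9*x^2 - 42*x - 83
Second-derivative test at each critical point:
  f''(-4) = -27 < 0 → local maximum
  f''(-3) = 16 > 0 → local minimum
  f''(-1) = -36 < 0 → local maximum
  f''(5) = 432 > 0 → local minimum

Critical points: x = -4 (local maximum); x = -3 (local minimum); x = -1 (local maximum); x = 5 (local minimum)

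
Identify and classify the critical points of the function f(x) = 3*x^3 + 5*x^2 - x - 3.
f'(x) = 9*x^2 + 10*x - 1

Solve f'(x) = 0:
  9*x^2 + 10*x - 1 = 0 has no rational roots; quadratic formula: x = (-10 ± √136)/18.
  ⇒ x = -sqrt(34)/9 - 5/9 ≈ -1.2034, -5/9 + sqrt(34)/9 ≈ 0.0923

f''(x) = 18*x + 10
Second-derivative test at each critical point:
  f''(-1.2034) = -11.6619 < 0 → local maximum
  f''(0.0923) = 11.6619 > 0 → local minimum

Critical points: x = -sqrt(34)/9 - 5/9 ≈ -1.2034 (local maximum); x = -5/9 + sqrt(34)/9 ≈ 0.0923 (local minimum)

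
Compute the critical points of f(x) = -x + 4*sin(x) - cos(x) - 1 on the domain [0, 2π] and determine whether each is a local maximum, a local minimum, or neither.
f'(x) = sin(x) + 4*cos(x) - 1

Solve f'(x) = 0 on [0, 2π]:
  f'(x) = 0 ⇔ sin(x) + 4*cos(x) = 1. Write the left side as R·cos(x + φ) with R = √(4² + (-1)²) = sqrt(17), cos φ = 4*sqrt(17)/17, sin φ = -sqrt(17)/17; then cos(x + φ) = sqrt(17)/17. Solve for x and keep the solutions lying in [0, 2π].
  ⇒ x = pi/2 ≈ 1.5708, -atan(15/8) + 2*pi ≈ 5.2023

f''(x) = -4*sin(x) + cos(x)
Second-derivative test at each critical point:
  f''(1.5708) = -4 < 0 → local maximum
  f''(5.2023) = 4 > 0 → local minimum

Critical points: x = pi/2 ≈ 1.5708 (local maximum); x = -atan(15/8) + 2*pi ≈ 5.2023 (local minimum)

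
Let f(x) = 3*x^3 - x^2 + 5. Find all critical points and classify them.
f'(x) = x*(9*x - 2)

Solve f'(x) = 0:
  Factor: 9*x^2 - 2*x = x*(9*x - 2) = 0.
  ⇒ x = 0, 2/9

f''(x) = 18*x - 2
Second-derivative test at each critical point:
  f''(0) = -2 < 0 → local maximum
  f''(2/9) = 2 > 0 → local minimum

Critical points: x = 0 (local maximum); x = 2/9 (local minimum)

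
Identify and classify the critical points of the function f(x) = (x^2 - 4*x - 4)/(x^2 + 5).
f'(x) = 2*(2*x^2 + 9*x - 10)/(x^4 + 10*x^2 + 25)

Solve f'(x) = 0:
  f'(x) = 2*(2*x^2 + 9*x - 10)/(x^2 + 5)^2; the denominator is positive wherever f is defined, so f'(x) = 0 ⇔ 4*x^2 + 18*x - 20 = 0.
  Factor: 4*x^2 + 18*x - 20 = 2*(2*x^2 + 9*x - 10); 2*x^2 + 9*x - 10 = 0 has no rational roots; quadratic formula: x = (-9 ± √161)/4.
  ⇒ x = -sqrt(161)/4 - 9/4 ≈ -5.4221, -9/4 + sqrt(161)/4 ≈ 0.9221

f''(x) = 2*(-4*x^3 - 27*x^2 + 60*x + 45)/(x^6 + 15*x^4 + 75*x^2 + 125)
Second-derivative test at each critical point:
  f''(-5.4221) = -0.0214 < 0 → local maximum
  f''(0.9221) = 0.7414 > 0 → local minimum

Critical points: x = -sqrt(161)/4 - 9/4 ≈ -5.4221 (local maximum); x = -9/4 + sqrt(161)/4 ≈ 0.9221 (local minimum)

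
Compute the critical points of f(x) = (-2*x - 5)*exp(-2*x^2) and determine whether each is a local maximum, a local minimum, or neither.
f'(x) = 2*(2*x*(2*x + 5) - 1)*exp(-2*x^2)

Solve f'(x) = 0:
  f'(x) = (8*x^2 + 20*x - 2)·exp(-2*x^2) and exp(-2*x^2) > 0 for every x, so f'(x) = 0 ⇔ 8*x^2 + 20*x - 2 = 0.
  Factor: 8*x^2 + 20*x - 2 = 2*(4*x^2 + 10*x - 1); 4*x^2 + 10*x - 1 = 0 has no rational roots; quadratic formula: x = (-10 ± √116)/8.
  ⇒ x = -sqrt(29)/4 - 5/4 ≈ -2.5963, -5/4 + sqrt(29)/4 ≈ 0.0963

f''(x) = 4*(-8*x^3 - 20*x^2 + 6*x + 5)*exp(-2*x^2)
Second-derivative test at each critical point:
  f''(-2.5963) = -3.008e-05 < 0 → local maximum
  f''(0.0963) = 21.1449 > 0 → local minimum

Critical points: x = -sqrt(29)/4 - 5/4 ≈ -2.5963 (local maximum); x = -5/4 + sqrt(29)/4 ≈ 0.0963 (local minimum)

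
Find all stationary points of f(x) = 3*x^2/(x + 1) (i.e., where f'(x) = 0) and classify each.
f'(x) = 3*x*(x + 2)/(x^2 + 2*x + 1)

Solve f'(x) = 0:
  f'(x) = 3*x*(x + 2)/(x + 1)^2; the denominator is positive wherever f is defined, so f'(x) = 0 ⇔ 3*x^2 + 6*x = 0.
  Factor: 3*x^2 + 6*x = 3*x*(x + 2) = 0.
  ⇒ x = -2, 0

f''(x) = 6/(x^3 + 3*x^2 + 3*x + 1)
Second-derivative test at each critical point:
  f''(-2) = -6 < 0 → local maximum
  f''(0) = 6 > 0 → local minimum

Critical points: x = -2 (local maximum); x = 0 (local minimum)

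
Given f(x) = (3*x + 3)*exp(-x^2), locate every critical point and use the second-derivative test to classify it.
f'(x) = 3*(-2*x*(x + 1) + 1)*exp(-x^2)

Solve f'(x) = 0:
  f'(x) = (-6*x^2 - 6*x + 3)·exp(-x^2) and exp(-x^2) > 0 for every x, so f'(x) = 0 ⇔ -6*x^2 - 6*x + 3 = 0.
  Factor: -6*x^2 - 6*x + 3 = -3*(2*x^2 + 2*x - 1); 2*x^2 + 2*x - 1 = 0 has no rational roots; quadratic formula: x = (-2 ± √12)/4.
  ⇒ x = -sqrt(3)/2 - 1/2 ≈ -1.3660, -1/2 + sqrt(3)/2 ≈ 0.3660

f''(x) = 6*(2*x^2*(x + 1) - 3*x - 1)*exp(-x^2)
Second-derivative test at each critical point:
  f''(-1.3660) = 1.6081 > 0 → local minimum
  f''(0.3660) = -9.0892 < 0 → local maximum

Critical points: x = -sqrt(3)/2 - 1/2 ≈ -1.3660 (local minimum); x = -1/2 + sqrt(3)/2 ≈ 0.3660 (local maximum)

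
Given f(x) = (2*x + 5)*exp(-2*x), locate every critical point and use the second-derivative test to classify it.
f'(x) = 4*(-x - 2)*exp(-2*x)

Solve f'(x) = 0:
  f'(x) = (-4*x - 8)·exp(-2*x) and exp(-2*x) > 0 for every x, so f'(x) = 0 ⇔ -4*x - 8 = 0.
  Factor: -4*x - 8 = -4*(x + 2) = 0.
  ⇒ x = -2

f''(x) = 4*(2*x + 3)*exp(-2*x)
Second-derivative test at each critical point:
  f''(-2) = -218.3926 < 0 → local maximum

Critical points: x = -2 (local maximum)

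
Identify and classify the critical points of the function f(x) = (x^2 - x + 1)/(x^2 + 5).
f'(x) = (x^2 + 8*x - 5)/(x^4 + 10*x^2 + 25)

Solve f'(x) = 0:
  f'(x) = (x^2 + 8*x - 5)/(x^2 + 5)^2; the denominator is positive wherever f is defined, so f'(x) = 0 ⇔ x^2 + 8*x - 5 = 0.
  x^2 + 8*x - 5 = 0 has no rational roots; quadratic formula: x = (-8 ± √84)/2.
  ⇒ x = -sqrt(21) - 4 ≈ -8.5826, -4 + sqrt(21) ≈ 0.5826

f''(x) = 2*(-x^3 - 12*x^2 + 15*x + 20)/(x^6 + 15*x^4 + 75*x^2 + 125)
Second-derivative test at each critical point:
  f''(-8.5826) = -0.0015 < 0 → local maximum
  f''(0.5826) = 0.3215 > 0 → local minimum

Critical points: x = -sqrt(21) - 4 ≈ -8.5826 (local maximum); x = -4 + sqrt(21) ≈ 0.5826 (local minimum)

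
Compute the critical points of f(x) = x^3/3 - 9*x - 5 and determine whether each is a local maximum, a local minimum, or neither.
f'(x) = x^2 - 9

Solve f'(x) = 0:
  Factor: x^2 - 9 = (x - 3)*(x + 3) = 0.
  ⇒ x = -3, 3

f''(x) = 2*x
Second-derivative test at each critical point:
  f''(-3) = -6 < 0 → local maximum
  f''(3) = 6 > 0 → local minimum

Critical points: x = -3 (local maximum); x = 3 (local minimum)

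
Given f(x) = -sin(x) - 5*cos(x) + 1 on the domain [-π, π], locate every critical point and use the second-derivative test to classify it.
f'(x) = 5*sin(x) - cos(x)

Solve f'(x) = 0 on [-π, π]:
  f'(x) = 0 ⇔ -cos(x) = -5*sin(x) ⇔ tan(x) = 1/5, i.e. x = arctan(1/5) + nπ; keep the solutions lying in [-π, π].
  ⇒ x = -pi + atan(1/5) ≈ -2.9442, atan(1/5) ≈ 0.1974

f''(x) = sin(x) + 5*cos(x)
Second-derivative test at each critical point:
  f''(-2.9442) = -5.0990 < 0 → local maximum
  f''(0.1974) = 5.0990 > 0 → local minimum

Critical points: x = -pi + atan(1/5) ≈ -2.9442 (local maximum); x = atan(1/5) ≈ 0.1974 (local minimum)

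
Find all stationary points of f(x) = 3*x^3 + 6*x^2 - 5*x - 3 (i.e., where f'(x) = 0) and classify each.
f'(x) = 9*x^2 + 12*x - 5

Solve f'(x) = 0:
  Factor: 9*x^2 + 12*x - 5 = (3*x - 1)*(3*x + 5) = 0.
  ⇒ x = -5/3, 1/3

f''(x) = 18*x + 12
Second-derivative test at each critical point:
  f''(-5/3) = -18 < 0 → local maximum
  f''(1/3) = 18 > 0 → local minimum

Critical points: x = -5/3 (local maximum); x = 1/3 (local minimum)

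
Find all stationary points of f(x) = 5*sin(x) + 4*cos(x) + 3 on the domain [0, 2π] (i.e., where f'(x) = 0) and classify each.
f'(x) = -4*sin(x) + 5*cos(x)

Solve f'(x) = 0 on [0, 2π]:
  f'(x) = 0 ⇔ 5*cos(x) = 4*sin(x) ⇔ tan(x) = 5/4, i.e. x = arctan(5/4) + nπ; keep the solutions lying in [0, 2π].
  ⇒ x = atan(5/4) ≈ 0.8961, atan(5/4) + pi ≈ 4.0376

f''(x) = -5*sin(x) - 4*cos(x)
Second-derivative test at each critical point:
  f''(0.8961) = -6.4031 < 0 → local maximum
  f''(4.0376) = 6.4031 > 0 → local minimum

Critical points: x = atan(5/4) ≈ 0.8961 (local maximum); x = atan(5/4) + pi ≈ 4.0376 (local minimum)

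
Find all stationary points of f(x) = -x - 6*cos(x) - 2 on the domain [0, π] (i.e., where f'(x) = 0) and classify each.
f'(x) = 6*sin(x) - 1

Solve f'(x) = 0 on [0, π]:
  f'(x) = 0 ⇔ sin(x) = 1/6, i.e. x = arcsin(1/6) + 2nπ or x = π − arcsin(1/6) + 2nπ; keep the solutions lying in [0, π].
  ⇒ x = asin(1/6) ≈ 0.1674, pi - asin(1/6) ≈ 2.9741

f''(x) = 6*cos(x)
Second-derivative test at each critical point:
  f''(0.1674) = 5.9161 > 0 → local minimum
  f''(2.9741) = -5.9161 < 0 → local maximum

Critical points: x = asin(1/6) ≈ 0.1674 (local minimum); x = pi - asin(1/6) ≈ 2.9741 (local maximum)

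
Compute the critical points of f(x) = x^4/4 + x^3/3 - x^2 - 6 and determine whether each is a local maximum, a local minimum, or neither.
f'(x) = x*(x^2 + x - 2)

Solve f'(x) = 0:
  Factor: x^3 + x^2 - 2*x = x*(x - 1)*(x + 2) = 0.
  ⇒ x = -2, 0, 1

f''(x) = 3*x^2 + 2*x - 2
Second-derivative test at each critical point:
  f''(-2) = 6 > 0 → local minimum
  f''(0) = -2 < 0 → local maximum
  f''(1) = 3 > 0 → local minimum

Critical points: x = -2 (local minimum); x = 0 (local maximum); x = 1 (local minimum)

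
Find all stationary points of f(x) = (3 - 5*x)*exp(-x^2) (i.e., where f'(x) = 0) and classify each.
f'(x) = (2*x*(5*x - 3) - 5)*exp(-x^2)

Solve f'(x) = 0:
  f'(x) = (10*x^2 - 6*x - 5)·exp(-x^2) and exp(-x^2) > 0 for every x, so f'(x) = 0 ⇔ 10*x^2 - 6*x - 5 = 0.
  10*x^2 - 6*x - 5 = 0 has no rational roots; quadratic formula: x = (6 ± √236)/20.
  ⇒ x = 3/10 - sqrt(59)/10 ≈ -0.4681, 3/10 + sqrt(59)/10 ≈ 1.0681

f''(x) = 2*(2*x^2*(3 - 5*x) + 15*x - 3)*exp(-x^2)
Second-derivative test at each critical point:
  f''(-0.4681) = -12.3392 < 0 → local maximum
  f''(1.0681) = 4.9089 > 0 → local minimum

Critical points: x = 3/10 - sqrt(59)/10 ≈ -0.4681 (local maximum); x = 3/10 + sqrt(59)/10 ≈ 1.0681 (local minimum)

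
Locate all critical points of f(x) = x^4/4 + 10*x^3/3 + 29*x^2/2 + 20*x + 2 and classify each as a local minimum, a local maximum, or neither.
f'(x) = x^3 + 10*x^2 + 29*x + 20

Solve f'(x) = 0:
  Factor: x^3 + 10*x^2 + 29*x + 20 = (x + 1)*(x + 4)*(x + 5) = 0.
  ⇒ x = -5, -4, -1

f''(x) = 3*x^2 + 20*x + 29
Second-derivative test at each critical point:
  f''(-5) = 4 > 0 → local minimum
  f''(-4) = -3 < 0 → local maximum
  f''(-1) = 12 > 0 → local minimum

Critical points: x = -5 (local minimum); x = -4 (local maximum); x = -1 (local minimum)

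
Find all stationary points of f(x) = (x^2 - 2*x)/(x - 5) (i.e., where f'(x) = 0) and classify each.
f'(x) = (x^2 - 10*x + 10)/(x^2 - 10*x + 25)

Solve f'(x) = 0:
  f'(x) = (x^2 - 10*x + 10)/(x - 5)^2; the denominator is positive wherever f is defined, so f'(x) = 0 ⇔ x^2 - 10*x + 10 = 0.
  x^2 - 10*x + 10 = 0 has no rational roots; quadratic formula: x = (10 ± √60)/2.
  ⇒ x = 5 - sqrt(15) ≈ 1.1270, sqrt(15) + 5 ≈ 8.8730

f''(x) = 30/(x^3 - 15*x^2 + 75*x - 125)
Second-derivative test at each critical point:
  f''(1.1270) = -0.5164 < 0 → local maximum
  f''(8.8730) = 0.5164 > 0 → local minimum

Critical points: x = 5 - sqrt(15) ≈ 1.1270 (local maximum); x = sqrt(15) + 5 ≈ 8.8730 (local minimum)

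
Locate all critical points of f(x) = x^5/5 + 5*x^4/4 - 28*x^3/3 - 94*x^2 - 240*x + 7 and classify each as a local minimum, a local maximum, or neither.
f'(x) = x^4 + 5*x^3 - 28*x^2 - 188*x - 240

Solve f'(x) = 0:
  Factor: x^4 + 5*x^3 - 28*x^2 - 188*x - 240 = (x - 6)*(x + 2)*(x + 4)*(x + 5) = 0.
  ⇒ x = -5, -4, -2, 6

f''(x) = 4*x^3 + 15*x^2 - 56*x - 188
Second-derivative test at each critical point:
  f''(-5) = -33 < 0 → local maximum
  f''(-4) = 20 > 0 → local minimum
  f''(-2) = -48 < 0 → local maximum
  f''(6) = 880 > 0 → local minimum

Critical points: x = -5 (local maximum); x = -4 (local minimum); x = -2 (local maximum); x = 6 (local minimum)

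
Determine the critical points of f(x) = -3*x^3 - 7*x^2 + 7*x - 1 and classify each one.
f'(x) = -9*x^2 - 14*x + 7

Solve f'(x) = 0:
  9*x^2 + 14*x - 7 = 0 has no rational roots; quadratic formula: x = (-14 ± √448)/18.
  ⇒ x = -4*sqrt(7)/9 - 7/9 ≈ -1.9537, -7/9 + 4*sqrt(7)/9 ≈ 0.3981

f''(x) = -18*x - 14
Second-derivative test at each critical point:
  f''(-1.9537) = 21.1660 > 0 → local minimum
  f''(0.3981) = -21.1660 < 0 → local maximum

Critical points: x = -4*sqrt(7)/9 - 7/9 ≈ -1.9537 (local minimum); x = -7/9 + 4*sqrt(7)/9 ≈ 0.3981 (local maximum)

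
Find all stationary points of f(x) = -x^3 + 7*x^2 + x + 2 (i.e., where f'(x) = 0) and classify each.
f'(x) = -3*x^2 + 14*x + 1

Solve f'(x) = 0:
  3*x^2 - 14*x - 1 = 0 has no rational roots; quadratic formula: x = (14 ± √208)/6.
  ⇒ x = 7/3 - 2*sqrt(13)/3 ≈ -0.0704, 7/3 + 2*sqrt(13)/3 ≈ 4.7370

f''(x) = 14 - 6*x
Second-derivative test at each critical point:
  f''(-0.0704) = 14.4222 > 0 → local minimum
  f''(4.7370) = -14.4222 < 0 → local maximum

Critical points: x = 7/3 - 2*sqrt(13)/3 ≈ -0.0704 (local minimum); x = 7/3 + 2*sqrt(13)/3 ≈ 4.7370 (local maximum)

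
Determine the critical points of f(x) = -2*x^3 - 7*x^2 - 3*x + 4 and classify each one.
f'(x) = -6*x^2 - 14*x - 3

Solve f'(x) = 0:
  6*x^2 + 14*x + 3 = 0 has no rational roots; quadratic formula: x = (-14 ± √124)/12.
  ⇒ x = -7/6 - sqrt(31)/6 ≈ -2.0946, -7/6 + sqrt(31)/6 ≈ -0.2387

f''(x) = -12*x - 14
Second-derivative test at each critical point:
  f''(-2.0946) = 11.1355 > 0 → local minimum
  f''(-0.2387) = -11.1355 < 0 → local maximum

Critical points: x = -7/6 - sqrt(31)/6 ≈ -2.0946 (local minimum); x = -7/6 + sqrt(31)/6 ≈ -0.2387 (local maximum)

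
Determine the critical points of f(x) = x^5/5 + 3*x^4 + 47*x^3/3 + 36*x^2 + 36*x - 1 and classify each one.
f'(x) = x^4 + 12*x^3 + 47*x^2 + 72*x + 36

Solve f'(x) = 0:
  Factor: x^4 + 12*x^3 + 47*x^2 + 72*x + 36 = (x + 1)*(x + 2)*(x + 3)*(x + 6) = 0.
  ⇒ x = -6, -3, -2, -1

f''(x) = 4*x^3 + 36*x^2 + 94*x + 72
Second-derivative test at each critical point:
  f''(-6) = -60 < 0 → local maximum
  f''(-3) = 6 > 0 → local minimum
  f''(-2) = -4 < 0 → local maximum
  f''(-1) = 10 > 0 → local minimum

Critical points: x = -6 (local maximum); x = -3 (local minimum); x = -2 (local maximum); x = -1 (local minimum)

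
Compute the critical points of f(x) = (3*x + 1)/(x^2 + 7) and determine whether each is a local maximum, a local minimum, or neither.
f'(x) = (-3*x^2 - 2*x + 21)/(x^4 + 14*x^2 + 49)

Solve f'(x) = 0:
  f'(x) = -(x + 3)*(3*x - 7)/(x^2 + 7)^2; the denominator is positive wherever f is defined, so f'(x) = 0 ⇔ -3*x^2 - 2*x + 21 = 0.
  Factor: -3*x^2 - 2*x + 21 = -(x + 3)*(3*x - 7) = 0.
  ⇒ x = -3, 7/3

f''(x) = 2*(4*x^2*(3*x + 1) - (9*x + 1)*(x^2 + 7))/(x^2 + 7)^3
Second-derivative test at each critical point:
  f''(-3) = 1/16 > 0 → local minimum
  f''(7/3) = -81/784 < 0 → local maximum

Critical points: x = -3 (local minimum); x = 7/3 (local maximum)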